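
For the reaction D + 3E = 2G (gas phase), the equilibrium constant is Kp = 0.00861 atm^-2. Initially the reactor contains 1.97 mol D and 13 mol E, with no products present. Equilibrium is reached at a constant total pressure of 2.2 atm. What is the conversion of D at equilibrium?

Take 1.97 mol D as basis and let X be its fractional conversion, so ξ = 1.97X.
At extent ξ: n_D = 1.97 − 1.97X; n_E = 13 − 5.91X; n_G = 3.94X.
n_T = Σnᵢ = 15 − 3.94X.
y_i = n_i/n_T, p_i = y_i·P. Kp = p_G^2 / (p_D p_E^3).
Setting this equal to 0.00861 atm^-2 and taking the physical root (0 < X < 1) gives X = 0.189.

X = 0.189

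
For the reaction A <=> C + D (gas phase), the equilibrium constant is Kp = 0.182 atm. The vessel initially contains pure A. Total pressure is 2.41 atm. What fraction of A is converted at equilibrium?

Take 1 mol A as basis and let X be its fractional conversion, so ξ = X.
At extent ξ: n_A = 1 − X; n_C = X; n_D = X.
Total moles n_T = 1 + X.
y_i = n_i/n_T, p_i = y_i·P. Kp = p_C p_D / (p_A).
This yields a degree-2 equation in X; solving on (0,1), X = 0.265.

X = 0.265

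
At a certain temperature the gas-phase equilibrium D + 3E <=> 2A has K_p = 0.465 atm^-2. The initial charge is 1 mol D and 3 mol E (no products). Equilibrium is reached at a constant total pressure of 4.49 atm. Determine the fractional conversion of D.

Let X = conversion of D (basis 1 mol D); extent of reaction ξ = X.
At extent ξ: n_D = 1 − X; n_E = 3 − 3X; n_A = 2X.
Total moles n_T = 4 − 2X.
y_i = n_i/n_T, p_i = y_i·P. K_p = p_A^2 / (p_D p_E^3).
This yields a degree-4 equation in X; solving on (0,1), X = 0.552.

X = 0.552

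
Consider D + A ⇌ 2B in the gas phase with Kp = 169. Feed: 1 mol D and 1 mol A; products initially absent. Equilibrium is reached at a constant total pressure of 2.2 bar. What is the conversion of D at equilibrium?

Let X = conversion of D (basis 1 mol D); extent of reaction ξ = X.
Species balance: n_D = 1 − X; n_A = 1 − X; n_B = 2X.
n_T stays at 2 (no change in mole number).
With p_i = (n_i/n_T)P, Kp = p_B^2 / (p_D p_A).
Substituting and setting equal to 169 gives a polynomial in X; the root in (0,1) is X = 0.867.

X = 0.867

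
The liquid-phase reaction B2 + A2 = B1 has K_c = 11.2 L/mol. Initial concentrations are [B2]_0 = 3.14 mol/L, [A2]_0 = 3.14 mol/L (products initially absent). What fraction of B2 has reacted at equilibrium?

X = 0.845

Let X = conversion of B2; extent ξ = 3.14·X mol/L.
Concentrations: [B2] = 3.14 − 3.14X; [A2] = 3.14 − 3.14X; [B1] = 3.14X.
K_c = [B1] / ([B2] [A2]).
Solving K_c = 11.2 for X ∈ (0,1): X = 0.845.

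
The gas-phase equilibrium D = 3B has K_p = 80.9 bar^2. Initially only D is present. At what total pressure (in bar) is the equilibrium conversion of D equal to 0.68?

P = 4.12 bar

Take 1 mol D as basis and let X be its fractional conversion, so ξ = X.
Mole table: n_D = 1 − X; n_B = 3X.
n_T = Σnᵢ = 1 + 2X.
K_p = p_B^3 / (p_D) with p_i = (n_i/n_T)·P.
At X = 0.68: the mole-fraction product g(X) = Π y_i^ν_i = 4.763. Since K_p = g(X)·P^{2}, P = (K_p/g)^(1/2) = (80.9/4.763)^(1/2) = 4.12 bar.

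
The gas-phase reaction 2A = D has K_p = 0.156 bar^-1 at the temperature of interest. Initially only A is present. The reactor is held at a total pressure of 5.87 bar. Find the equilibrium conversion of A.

X = 0.537

Basis: 1 mol A initially; let X = conversion of A. Extent ξ = 0.5X.
Moles: n_A = 1 − X; n_D = 0.5X.
Summing: n_T = 1 − 0.5X.
y_i = n_i/n_T, p_i = y_i·P. K_p = p_D / (p_A^2).
Setting this equal to 0.156 bar^-1 and taking the physical root (0 < X < 1) gives X = 0.537.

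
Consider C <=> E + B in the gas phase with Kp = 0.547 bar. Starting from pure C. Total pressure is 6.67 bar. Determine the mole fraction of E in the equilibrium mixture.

Let X = conversion of C (basis 1 mol C); extent of reaction ξ = X.
Mole table: n_C = 1 − X; n_E = X; n_B = X.
n_T = Σnᵢ = 1 + X.
Mole fractions y_i = n_i/n_T; Kp = p_E p_B / (p_C) with p_i = y_i·P.
Setting this equal to 0.547 bar and taking the physical root (0 < X < 1) gives X = 0.275.
Then n_E = 0.275, n_T = 1.28, so y_E = 0.216.

y_E = 0.216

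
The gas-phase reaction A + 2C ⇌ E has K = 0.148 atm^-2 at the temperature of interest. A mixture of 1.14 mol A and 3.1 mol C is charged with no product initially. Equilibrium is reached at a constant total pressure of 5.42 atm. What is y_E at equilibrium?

y_E = 0.244

Take 1.14 mol A as basis and let X be its fractional conversion, so ξ = 1.14X.
Species balance: n_A = 1.14 − 1.14X; n_C = 3.1 − 2.28X; n_E = 1.14X.
Summing: n_T = 4.24 − 2.28X.
With p_i = (n_i/n_T)P, K = p_E / (p_A p_C^2).
Equating to 0.148 atm^-2 and solving on 0 < X < 1: X = 0.610.
Then n_E = 0.695, n_T = 2.85, so y_E = 0.244.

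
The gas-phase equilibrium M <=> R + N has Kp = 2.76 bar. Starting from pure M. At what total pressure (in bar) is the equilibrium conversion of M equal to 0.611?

P = 4.63 bar

Let X = conversion of M (basis 1 mol M); extent of reaction ξ = X.
Mole table: n_M = 1 − X; n_R = X; n_N = X.
n_T = Σnᵢ = 1 + X.
Kp = p_R p_N / (p_M) with p_i = (n_i/n_T)·P.
At X = 0.611: the mole-fraction product g(X) = Π y_i^ν_i = 0.5957. Since Kp = g(X)·P^{1}, P = (Kp/g)^(1/1) = (2.76/0.5957)^(1/1) = 4.63 bar.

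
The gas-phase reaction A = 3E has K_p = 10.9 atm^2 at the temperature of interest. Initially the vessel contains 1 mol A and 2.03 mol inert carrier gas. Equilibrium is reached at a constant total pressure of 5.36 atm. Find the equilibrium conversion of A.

X = 0.487

Take 1 mol A as basis and let X be its fractional conversion, so ξ = X.
At extent ξ: n_A = 1 − X; n_E = 3X; n_I = 2.03 (inert).
Summing: n_T = 3.03 + 2X.
y_i = n_i/n_T, p_i = y_i·P. K_p = p_E^3 / (p_A).
Substituting and setting equal to 10.9 atm^2 gives a polynomial in X; the root in (0,1) is X = 0.487.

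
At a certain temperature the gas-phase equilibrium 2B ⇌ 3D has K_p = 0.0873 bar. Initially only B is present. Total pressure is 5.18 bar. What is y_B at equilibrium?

y_B = 0.782

Let X = conversion of B (basis 1 mol B); extent of reaction ξ = 0.5X.
Mole table: n_B = 1 − X; n_D = 1.5X.
n_T = Σnᵢ = 1 + 0.5X.
Mole fractions y_i = n_i/n_T; K_p = p_D^3 / (p_B^2) with p_i = y_i·P.
This yields a degree-3 equation in X; solving on (0,1), X = 0.156.
Then n_B = 0.844, n_T = 1.08, so y_B = 0.782.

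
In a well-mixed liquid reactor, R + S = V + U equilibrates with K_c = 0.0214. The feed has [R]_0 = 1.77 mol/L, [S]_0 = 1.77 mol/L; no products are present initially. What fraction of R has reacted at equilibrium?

Let X = conversion of R; extent ξ = 1.77·X mol/L.
Concentrations: [R] = 1.77 − 1.77X; [S] = 1.77 − 1.77X; [V] = 1.77X; [U] = 1.77X.
K_c = [V] [U] / ([R] [S]).
This equals 0.0214 at X = 0.128 (the root in 0 < X < 1).

X = 0.128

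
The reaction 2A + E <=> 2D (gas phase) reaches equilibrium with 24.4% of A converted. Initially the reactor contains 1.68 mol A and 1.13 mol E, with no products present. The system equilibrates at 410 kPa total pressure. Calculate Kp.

Kp = 0.000715 kPa^-1

Basis: 1.68 mol A initially; let X = conversion of A. Extent ξ = 0.84X.
Moles: n_A = 1.68 − 1.68X; n_E = 1.13 − 0.84X; n_D = 1.68X.
Summing: n_T = 2.81 − 0.84X.
At X = 0.244: n_A = 1.27, n_E = 0.925, n_D = 0.41, n_T = 2.61.
p_i = (n_i/n_T)·P. Kp = p_D^2 / (p_A^2 p_E) = 0.000715 kPa^-1.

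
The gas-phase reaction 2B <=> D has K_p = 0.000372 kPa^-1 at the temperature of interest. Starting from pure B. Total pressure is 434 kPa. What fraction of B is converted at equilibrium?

Take 1 mol B as basis and let X be its fractional conversion, so ξ = 0.5X.
At extent ξ: n_B = 1 − X; n_D = 0.5X.
Total moles n_T = 1 − 0.5X.
Mole fractions y_i = n_i/n_T; K_p = p_D / (p_B^2) with p_i = y_i·P.
This yields a degree-2 equation in X; solving on (0,1), X = 0.221.

X = 0.221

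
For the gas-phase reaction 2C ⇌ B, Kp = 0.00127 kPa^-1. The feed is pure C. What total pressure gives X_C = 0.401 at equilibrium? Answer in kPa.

P = 352 kPa

Let X = conversion of C (basis 1 mol C); extent of reaction ξ = 0.5X.
Mole table: n_C = 1 − X; n_B = 0.5X.
n_T = Σnᵢ = 1 − 0.5X.
Kp = p_B / (p_C^2) with p_i = (n_i/n_T)·P.
At X = 0.401: the mole-fraction product g(X) = Π y_i^ν_i = 0.4468. Since Kp = g(X)·P^{-1}, P = (g/Kp)^(1/1) = (0.4468/0.00127)^(1/1) = 352 kPa.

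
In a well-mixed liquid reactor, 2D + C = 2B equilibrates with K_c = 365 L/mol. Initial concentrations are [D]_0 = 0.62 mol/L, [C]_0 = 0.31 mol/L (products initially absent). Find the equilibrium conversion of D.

Let X = conversion of D; extent ξ = 0.62X/2 mol/L.
Concentrations: [D] = 0.62 − 0.62X; [C] = 0.31 − 0.31X; [B] = 0.62X.
K_c = [B]^2 / ([D]^2 [C]).
Equating to 365 L/mol: the physical root is X = 0.819.

X = 0.819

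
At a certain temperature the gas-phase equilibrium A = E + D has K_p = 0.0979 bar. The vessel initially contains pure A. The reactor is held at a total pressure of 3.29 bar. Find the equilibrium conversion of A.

X = 0.170

Let X = conversion of A (basis 1 mol A); extent of reaction ξ = X.
Moles: n_A = 1 − X; n_E = X; n_D = X.
Total moles n_T = 1 + X.
With p_i = (n_i/n_T)P, K_p = p_E p_D / (p_A).
Equating to 0.0979 bar and solving on 0 < X < 1: X = 0.170.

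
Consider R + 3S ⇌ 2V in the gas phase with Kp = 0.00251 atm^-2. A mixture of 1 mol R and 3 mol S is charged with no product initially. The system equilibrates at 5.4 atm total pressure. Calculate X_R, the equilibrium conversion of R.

X = 0.140

Let X = conversion of R (basis 1 mol R); extent of reaction ξ = X.
Mole table: n_R = 1 − X; n_S = 3 − 3X; n_V = 2X.
Summing: n_T = 4 − 2X.
Mole fractions y_i = n_i/n_T; Kp = p_V^2 / (p_R p_S^3) with p_i = y_i·P.
This yields a degree-4 equation in X; solving on (0,1), X = 0.140.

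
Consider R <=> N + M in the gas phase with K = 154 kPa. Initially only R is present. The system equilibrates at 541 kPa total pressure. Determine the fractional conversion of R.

X = 0.471

Let X = conversion of R (basis 1 mol R); extent of reaction ξ = X.
Mole table: n_R = 1 − X; n_N = X; n_M = X.
n_T = Σnᵢ = 1 + X.
With p_i = (n_i/n_T)P, K = p_N p_M / (p_R).
Setting this equal to 154 kPa and taking the physical root (0 < X < 1) gives X = 0.471.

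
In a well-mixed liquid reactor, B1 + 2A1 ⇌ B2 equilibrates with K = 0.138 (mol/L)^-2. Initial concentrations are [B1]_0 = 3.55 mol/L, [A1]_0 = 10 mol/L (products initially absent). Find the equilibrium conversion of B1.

Let X = conversion of B1; extent ξ = 3.55·X mol/L.
Concentrations: [B1] = 3.55 − 3.55X; [A1] = 10 − 7.1X; [B2] = 3.55X.
K = [B2] / ([B1] [A1]^2).
Equating to 0.138 (mol/L)^-2: the physical root is X = 0.751.

X = 0.751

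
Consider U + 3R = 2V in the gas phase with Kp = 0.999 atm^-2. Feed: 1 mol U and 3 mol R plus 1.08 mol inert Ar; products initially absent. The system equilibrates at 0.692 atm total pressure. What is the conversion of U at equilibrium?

Basis: 1 mol U initially; let X = conversion of U. Extent ξ = X.
At extent ξ: n_U = 1 − X; n_R = 3 − 3X; n_V = 2X; n_I = 1.08 (inert).
n_T = Σnᵢ = 5.08 − 2X.
y_i = n_i/n_T, p_i = y_i·P. Kp = p_V^2 / (p_U p_R^3).
Setting this equal to 0.999 atm^-2 and taking the physical root (0 < X < 1) gives X = 0.230.

X = 0.230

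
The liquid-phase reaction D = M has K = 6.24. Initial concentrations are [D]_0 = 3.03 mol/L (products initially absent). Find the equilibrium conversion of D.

X = 0.862

Let X = conversion of D; extent ξ = 3.03·X mol/L.
Concentrations: [D] = 3.03 − 3.03X; [M] = 3.03X.
K = [M] / ([D]).
Equating to 6.24: the physical root is X = 0.862.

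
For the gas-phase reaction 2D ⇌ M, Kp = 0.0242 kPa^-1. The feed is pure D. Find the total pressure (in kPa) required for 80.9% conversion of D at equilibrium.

Take 1 mol D as basis and let X be its fractional conversion, so ξ = 0.5X.
Mole table: n_D = 1 − X; n_M = 0.5X.
n_T = Σnᵢ = 1 − 0.5X.
Kp = p_M / (p_D^2) with p_i = (n_i/n_T)·P.
At X = 0.809: the mole-fraction product g(X) = Π y_i^ν_i = 6.603. Since Kp = g(X)·P^{-1}, P = (g/Kp)^(1/1) = (6.603/0.0242)^(1/1) = 273 kPa.

P = 273 kPa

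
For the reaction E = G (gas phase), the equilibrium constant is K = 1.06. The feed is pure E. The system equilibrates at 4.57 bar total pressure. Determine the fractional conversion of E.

Take 1 mol E as basis and let X be its fractional conversion, so ξ = X.
Species balance: n_E = 1 − X; n_G = X.
n_T stays at 1 (no change in mole number).
Mole fractions y_i = n_i/n_T; K = p_G / (p_E) with p_i = y_i·P.
Substituting and setting equal to 1.06 gives a polynomial in X; the root in (0,1) is X = 0.515.

X = 0.515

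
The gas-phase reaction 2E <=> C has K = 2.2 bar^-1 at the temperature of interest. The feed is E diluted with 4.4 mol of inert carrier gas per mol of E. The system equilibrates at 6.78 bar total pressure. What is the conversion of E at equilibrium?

X = 0.664

Basis: 1 mol E initially; let X = conversion of E. Extent ξ = 0.5X.
Moles: n_E = 1 − X; n_C = 0.5X; n_I = 4.4 (inert).
Total moles n_T = 5.4 − 0.5X.
With p_i = (n_i/n_T)P, K = p_C / (p_E^2).
This yields a degree-2 equation in X; solving on (0,1), X = 0.664.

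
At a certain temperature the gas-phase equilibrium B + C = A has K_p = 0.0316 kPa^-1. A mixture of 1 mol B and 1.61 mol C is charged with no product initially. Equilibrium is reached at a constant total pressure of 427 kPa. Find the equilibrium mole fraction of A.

y_A = 0.486

Let X = conversion of B (basis 1 mol B); extent of reaction ξ = X.
Moles: n_B = 1 − X; n_C = 1.61 − X; n_A = X.
n_T = Σnᵢ = 2.61 − X.
Mole fractions y_i = n_i/n_T; K_p = p_A / (p_B p_C) with p_i = y_i·P.
Setting this equal to 0.0316 kPa^-1 and taking the physical root (0 < X < 1) gives X = 0.853.
Then n_A = 0.853, n_T = 1.76, so y_A = 0.486.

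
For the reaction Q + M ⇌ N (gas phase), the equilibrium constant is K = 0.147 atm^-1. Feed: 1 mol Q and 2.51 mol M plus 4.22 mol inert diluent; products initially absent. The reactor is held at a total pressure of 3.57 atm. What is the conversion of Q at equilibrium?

X = 0.141

Basis: 1 mol Q initially; let X = conversion of Q. Extent ξ = X.
Moles: n_Q = 1 − X; n_M = 2.51 − X; n_N = X; n_I = 4.22 (inert).
n_T = Σnᵢ = 7.73 − X.
With p_i = (n_i/n_T)P, K = p_N / (p_Q p_M).
Equating to 0.147 atm^-1 and solving on 0 < X < 1: X = 0.141.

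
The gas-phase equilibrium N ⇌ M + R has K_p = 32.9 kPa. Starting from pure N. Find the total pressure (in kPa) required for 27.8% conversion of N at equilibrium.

P = 393 kPa

Basis: 1 mol N initially; let X = conversion of N. Extent ξ = X.
Moles: n_N = 1 − X; n_M = X; n_R = X.
Summing: n_T = 1 + X.
K_p = p_M p_R / (p_N) with p_i = (n_i/n_T)·P.
At X = 0.278: the mole-fraction product g(X) = Π y_i^ν_i = 0.08376. Since K_p = g(X)·P^{1}, P = (K_p/g)^(1/1) = (32.9/0.08376)^(1/1) = 393 kPa.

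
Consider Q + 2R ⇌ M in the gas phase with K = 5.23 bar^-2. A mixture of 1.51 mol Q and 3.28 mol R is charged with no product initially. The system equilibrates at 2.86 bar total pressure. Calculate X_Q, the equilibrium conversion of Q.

Let X = conversion of Q (basis 1.51 mol Q); extent of reaction ξ = 1.51X.
Mole table: n_Q = 1.51 − 1.51X; n_R = 3.28 − 3.02X; n_M = 1.51X.
n_T = Σnᵢ = 4.79 − 3.02X.
y_i = n_i/n_T, p_i = y_i·P. K = p_M / (p_Q p_R^2).
Equating to 5.23 bar^-2 and solving on 0 < X < 1: X = 0.830.

X = 0.830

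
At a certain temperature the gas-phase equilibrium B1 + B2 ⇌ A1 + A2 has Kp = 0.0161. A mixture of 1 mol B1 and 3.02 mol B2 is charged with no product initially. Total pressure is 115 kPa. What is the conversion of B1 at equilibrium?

Let X = conversion of B1 (basis 1 mol B1); extent of reaction ξ = X.
At extent ξ: n_B1 = 1 − X; n_B2 = 3.02 − X; n_A1 = X; n_A2 = X.
n_T stays at 4.02 (no change in mole number).
With p_i = (n_i/n_T)P, Kp = p_A1 p_A2 / (p_B1 p_B2).
This yields a degree-2 equation in X; solving on (0,1), X = 0.192.

X = 0.192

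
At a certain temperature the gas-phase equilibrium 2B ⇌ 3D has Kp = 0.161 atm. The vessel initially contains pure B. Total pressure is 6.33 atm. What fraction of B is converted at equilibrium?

X = 0.177

Let X = conversion of B (basis 1 mol B); extent of reaction ξ = 0.5X.
Mole table: n_B = 1 − X; n_D = 1.5X.
Summing: n_T = 1 + 0.5X.
With p_i = (n_i/n_T)P, Kp = p_D^3 / (p_B^2).
Setting this equal to 0.161 atm and taking the physical root (0 < X < 1) gives X = 0.177.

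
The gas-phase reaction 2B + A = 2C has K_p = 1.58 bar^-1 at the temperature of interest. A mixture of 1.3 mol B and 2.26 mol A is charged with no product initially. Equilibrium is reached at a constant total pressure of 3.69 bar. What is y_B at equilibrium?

y_B = 0.145

Take 1.3 mol B as basis and let X be its fractional conversion, so ξ = 0.65X.
Species balance: n_B = 1.3 − 1.3X; n_A = 2.26 − 0.65X; n_C = 1.3X.
Summing: n_T = 3.56 − 0.65X.
With p_i = (n_i/n_T)P, K_p = p_C^2 / (p_B^2 p_A).
Substituting and setting equal to 1.58 bar^-1 gives a polynomial in X; the root in (0,1) is X = 0.649.
Then n_B = 0.456, n_T = 3.14, so y_B = 0.145.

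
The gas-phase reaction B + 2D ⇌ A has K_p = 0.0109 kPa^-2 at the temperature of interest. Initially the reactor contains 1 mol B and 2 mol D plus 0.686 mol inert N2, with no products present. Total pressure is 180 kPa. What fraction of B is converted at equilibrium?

X = 0.867

Let X = conversion of B (basis 1 mol B); extent of reaction ξ = X.
Moles: n_B = 1 − X; n_D = 2 − 2X; n_A = X; n_I = 0.686 (inert).
Total moles n_T = 3.69 − 2X.
y_i = n_i/n_T, p_i = y_i·P. K_p = p_A / (p_B p_D^2).
Substituting and setting equal to 0.0109 kPa^-2 gives a polynomial in X; the root in (0,1) is X = 0.867.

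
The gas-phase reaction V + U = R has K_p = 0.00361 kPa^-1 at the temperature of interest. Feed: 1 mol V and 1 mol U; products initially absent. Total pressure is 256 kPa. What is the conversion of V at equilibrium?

Basis: 1 mol V initially; let X = conversion of V. Extent ξ = X.
At extent ξ: n_V = 1 − X; n_U = 1 − X; n_R = X.
Total moles n_T = 2 − X.
Mole fractions y_i = n_i/n_T; K_p = p_R / (p_V p_U) with p_i = y_i·P.
Equating to 0.00361 kPa^-1 and solving on 0 < X < 1: X = 0.279.

X = 0.279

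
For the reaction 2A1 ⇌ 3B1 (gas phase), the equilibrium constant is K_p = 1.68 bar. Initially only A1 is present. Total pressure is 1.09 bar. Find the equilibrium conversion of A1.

X = 0.514

Basis: 1 mol A1 initially; let X = conversion of A1. Extent ξ = 0.5X.
Mole table: n_A1 = 1 − X; n_B1 = 1.5X.
Summing: n_T = 1 + 0.5X.
Mole fractions y_i = n_i/n_T; K_p = p_B1^3 / (p_A1^2) with p_i = y_i·P.
Equating to 1.68 bar and solving on 0 < X < 1: X = 0.514.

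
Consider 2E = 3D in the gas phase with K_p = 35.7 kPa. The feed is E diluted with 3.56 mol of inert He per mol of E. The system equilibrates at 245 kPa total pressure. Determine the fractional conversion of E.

Take 1 mol E as basis and let X be its fractional conversion, so ξ = 0.5X.
Mole table: n_E = 1 − X; n_D = 1.5X; n_I = 3.56 (inert).
Summing: n_T = 4.56 + 0.5X.
With p_i = (n_i/n_T)P, K_p = p_D^3 / (p_E^2).
Setting this equal to 35.7 kPa and taking the physical root (0 < X < 1) gives X = 0.414.

X = 0.414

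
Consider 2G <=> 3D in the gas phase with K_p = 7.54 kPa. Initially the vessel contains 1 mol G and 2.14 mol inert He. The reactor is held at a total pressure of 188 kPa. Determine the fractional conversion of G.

X = 0.274

Basis: 1 mol G initially; let X = conversion of G. Extent ξ = 0.5X.
Moles: n_G = 1 − X; n_D = 1.5X; n_I = 2.14 (inert).
n_T = Σnᵢ = 3.14 + 0.5X.
y_i = n_i/n_T, p_i = y_i·P. K_p = p_D^3 / (p_G^2).
Substituting and setting equal to 7.54 kPa gives a polynomial in X; the root in (0,1) is X = 0.274.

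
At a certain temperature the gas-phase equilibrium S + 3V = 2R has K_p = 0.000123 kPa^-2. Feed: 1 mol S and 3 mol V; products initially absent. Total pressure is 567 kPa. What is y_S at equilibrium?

Take 1 mol S as basis and let X be its fractional conversion, so ξ = X.
Mole table: n_S = 1 − X; n_V = 3 − 3X; n_R = 2X.
n_T = Σnᵢ = 4 − 2X.
Mole fractions y_i = n_i/n_T; K_p = p_R^2 / (p_S p_V^3) with p_i = y_i·P.
Equating to 0.000123 kPa^-2 and solving on 0 < X < 1: X = 0.670.
Then n_S = 0.33, n_T = 2.66, so y_S = 0.124.

y_S = 0.124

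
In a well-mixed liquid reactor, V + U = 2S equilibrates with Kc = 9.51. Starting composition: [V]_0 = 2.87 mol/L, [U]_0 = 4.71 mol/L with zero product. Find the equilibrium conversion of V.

X = 0.742

Let X = conversion of V; extent ξ = 2.87·X mol/L.
Concentrations: [V] = 2.87 − 2.87X; [U] = 4.71 − 2.87X; [S] = 5.74X.
Kc = [S]^2 / ([V] [U]).
This equals 9.51 at X = 0.742 (the root in 0 < X < 1).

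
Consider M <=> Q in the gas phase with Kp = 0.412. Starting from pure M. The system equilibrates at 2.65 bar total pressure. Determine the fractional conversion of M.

X = 0.292

Let X = conversion of M (basis 1 mol M); extent of reaction ξ = X.
Species balance: n_M = 1 − X; n_Q = X.
Total moles n_T = 1 (Δν = 0, constant).
With p_i = (n_i/n_T)P, Kp = p_Q / (p_M).
Equating to 0.412 and solving on 0 < X < 1: X = 0.292.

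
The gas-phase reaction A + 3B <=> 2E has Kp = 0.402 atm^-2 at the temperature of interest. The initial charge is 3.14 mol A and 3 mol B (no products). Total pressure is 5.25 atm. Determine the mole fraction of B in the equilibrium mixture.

Basis: 3 mol B initially; let X = conversion of B. Extent ξ = X.
Species balance: n_A = 3.14 − X; n_B = 3 − 3X; n_E = 2X.
Total moles n_T = 6.14 − 2X.
With p_i = (n_i/n_T)P, Kp = p_E^2 / (p_A p_B^3).
Substituting and setting equal to 0.402 atm^-2 gives a polynomial in X; the root in (0,1) is X = 0.631.
Then n_B = 1.11, n_T = 4.88, so y_B = 0.227.

y_B = 0.227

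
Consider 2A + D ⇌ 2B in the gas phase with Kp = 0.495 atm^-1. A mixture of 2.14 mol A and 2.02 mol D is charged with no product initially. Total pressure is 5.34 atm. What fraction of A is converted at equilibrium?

Basis: 2.14 mol A initially; let X = conversion of A. Extent ξ = 1.07X.
Moles: n_A = 2.14 − 2.14X; n_D = 2.02 − 1.07X; n_B = 2.14X.
Total moles n_T = 4.16 − 1.07X.
With p_i = (n_i/n_T)P, Kp = p_B^2 / (p_A^2 p_D).
Equating to 0.495 atm^-1 and solving on 0 < X < 1: X = 0.509.

X = 0.509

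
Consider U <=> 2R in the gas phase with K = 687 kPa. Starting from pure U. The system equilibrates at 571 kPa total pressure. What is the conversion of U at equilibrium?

Basis: 1 mol U initially; let X = conversion of U. Extent ξ = X.
Mole table: n_U = 1 − X; n_R = 2X.
n_T = Σnᵢ = 1 + X.
Mole fractions y_i = n_i/n_T; K = p_R^2 / (p_U) with p_i = y_i·P.
Setting this equal to 687 kPa and taking the physical root (0 < X < 1) gives X = 0.481.

X = 0.481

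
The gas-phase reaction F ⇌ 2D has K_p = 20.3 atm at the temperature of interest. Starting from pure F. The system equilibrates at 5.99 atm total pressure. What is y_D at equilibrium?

y_D = 0.808

Take 1 mol F as basis and let X be its fractional conversion, so ξ = X.
Moles: n_F = 1 − X; n_D = 2X.
Total moles n_T = 1 + X.
With p_i = (n_i/n_T)P, K_p = p_D^2 / (p_F).
Equating to 20.3 atm and solving on 0 < X < 1: X = 0.677.
Then n_D = 1.35, n_T = 1.68, so y_D = 0.808.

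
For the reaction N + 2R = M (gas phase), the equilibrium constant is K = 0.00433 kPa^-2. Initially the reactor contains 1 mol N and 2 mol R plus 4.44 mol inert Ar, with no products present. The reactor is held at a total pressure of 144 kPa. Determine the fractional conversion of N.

Basis: 1 mol N initially; let X = conversion of N. Extent ξ = X.
Species balance: n_N = 1 − X; n_R = 2 − 2X; n_M = X; n_I = 4.44 (inert).
Summing: n_T = 7.44 − 2X.
With p_i = (n_i/n_T)P, K = p_M / (p_N p_R^2).
This yields a degree-3 equation in X; solving on (0,1), X = 0.598.

X = 0.598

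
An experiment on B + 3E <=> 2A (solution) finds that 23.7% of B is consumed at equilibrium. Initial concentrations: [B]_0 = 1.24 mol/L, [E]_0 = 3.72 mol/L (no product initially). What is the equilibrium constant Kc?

Let X = conversion of B.
Concentrations: [B] = 1.24 − 1.24X; [E] = 3.72 − 3.72X; [A] = 2.48X.
At X = 0.237: [B] = 0.946, [E] = 2.84, [A] = 0.588.
Kc = [A]^2 / ([B] [E]^3) = 0.016 (mol/L)^-2.

Kc = 0.016 (mol/L)^-2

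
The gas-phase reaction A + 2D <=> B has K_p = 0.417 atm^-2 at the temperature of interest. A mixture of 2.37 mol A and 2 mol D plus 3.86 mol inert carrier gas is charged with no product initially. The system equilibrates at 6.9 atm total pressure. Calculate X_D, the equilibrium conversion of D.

X = 0.557

Take 2 mol D as basis and let X be its fractional conversion, so ξ = X.
Mole table: n_A = 2.37 − X; n_D = 2 − 2X; n_B = X; n_I = 3.86 (inert).
n_T = Σnᵢ = 8.23 − 2X.
With p_i = (n_i/n_T)P, K_p = p_B / (p_A p_D^2).
Substituting and setting equal to 0.417 atm^-2 gives a polynomial in X; the root in (0,1) is X = 0.557.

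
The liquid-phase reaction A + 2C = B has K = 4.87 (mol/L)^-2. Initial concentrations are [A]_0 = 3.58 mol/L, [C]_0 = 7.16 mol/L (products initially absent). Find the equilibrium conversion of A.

Let X = conversion of A; extent ξ = 3.58·X mol/L.
Concentrations: [A] = 3.58 − 3.58X; [C] = 7.16 − 7.16X; [B] = 3.58X.
K = [B] / ([A] [C]^2).
Equating to 4.87 (mol/L)^-2: the physical root is X = 0.850.

X = 0.850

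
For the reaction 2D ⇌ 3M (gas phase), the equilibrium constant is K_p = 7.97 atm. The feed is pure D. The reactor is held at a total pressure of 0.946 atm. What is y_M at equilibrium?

Let X = conversion of D (basis 1 mol D); extent of reaction ξ = 0.5X.
At extent ξ: n_D = 1 − X; n_M = 1.5X.
Summing: n_T = 1 + 0.5X.
With p_i = (n_i/n_T)P, K_p = p_M^3 / (p_D^2).
Substituting and setting equal to 7.97 atm gives a polynomial in X; the root in (0,1) is X = 0.688.
Then n_M = 1.03, n_T = 1.34, so y_M = 0.768.

y_M = 0.768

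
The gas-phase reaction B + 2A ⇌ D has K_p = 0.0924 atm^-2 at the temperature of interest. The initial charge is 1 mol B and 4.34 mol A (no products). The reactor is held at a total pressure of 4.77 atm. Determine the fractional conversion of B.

Take 1 mol B as basis and let X be its fractional conversion, so ξ = X.
Mole table: n_B = 1 − X; n_A = 4.34 − 2X; n_D = X.
n_T = Σnᵢ = 5.34 − 2X.
y_i = n_i/n_T, p_i = y_i·P. K_p = p_D / (p_B p_A^2).
Equating to 0.0924 atm^-2 and solving on 0 < X < 1: X = 0.551.

X = 0.551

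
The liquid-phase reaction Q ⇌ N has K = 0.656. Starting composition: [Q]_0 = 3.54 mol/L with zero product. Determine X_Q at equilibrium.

X = 0.396

Let X = conversion of Q; extent ξ = 3.54·X mol/L.
Concentrations: [Q] = 3.54 − 3.54X; [N] = 3.54X.
K = [N] / ([Q]).
Equating to 0.656: the physical root is X = 0.396.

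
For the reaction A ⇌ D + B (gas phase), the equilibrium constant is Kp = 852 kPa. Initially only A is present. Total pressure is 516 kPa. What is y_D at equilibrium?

y_D = 0.441

Take 1 mol A as basis and let X be its fractional conversion, so ξ = X.
At extent ξ: n_A = 1 − X; n_D = X; n_B = X.
n_T = Σnᵢ = 1 + X.
With p_i = (n_i/n_T)P, Kp = p_D p_B / (p_A).
This yields a degree-2 equation in X; solving on (0,1), X = 0.789.
Then n_D = 0.789, n_T = 1.79, so y_D = 0.441.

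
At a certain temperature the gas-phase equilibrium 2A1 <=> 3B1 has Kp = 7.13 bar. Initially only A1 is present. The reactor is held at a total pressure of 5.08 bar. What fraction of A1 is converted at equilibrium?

Basis: 1 mol A1 initially; let X = conversion of A1. Extent ξ = 0.5X.
Species balance: n_A1 = 1 − X; n_B1 = 1.5X.
n_T = Σnᵢ = 1 + 0.5X.
With p_i = (n_i/n_T)P, Kp = p_B1^3 / (p_A1^2).
Equating to 7.13 bar and solving on 0 < X < 1: X = 0.504.

X = 0.504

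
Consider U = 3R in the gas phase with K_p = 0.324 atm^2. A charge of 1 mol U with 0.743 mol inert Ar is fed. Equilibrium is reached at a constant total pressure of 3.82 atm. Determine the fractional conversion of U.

Basis: 1 mol U initially; let X = conversion of U. Extent ξ = X.
Species balance: n_U = 1 − X; n_R = 3X; n_I = 0.743 (inert).
Total moles n_T = 1.74 + 2X.
Mole fractions y_i = n_i/n_T; K_p = p_R^3 / (p_U) with p_i = y_i·P.
Equating to 0.324 atm^2 and solving on 0 < X < 1: X = 0.143.

X = 0.143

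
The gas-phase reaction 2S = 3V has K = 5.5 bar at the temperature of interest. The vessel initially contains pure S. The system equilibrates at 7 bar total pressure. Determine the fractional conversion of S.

X = 0.444

Take 1 mol S as basis and let X be its fractional conversion, so ξ = 0.5X.
At extent ξ: n_S = 1 − X; n_V = 1.5X.
Summing: n_T = 1 + 0.5X.
With p_i = (n_i/n_T)P, K = p_V^3 / (p_S^2).
Equating to 5.5 bar and solving on 0 < X < 1: X = 0.444.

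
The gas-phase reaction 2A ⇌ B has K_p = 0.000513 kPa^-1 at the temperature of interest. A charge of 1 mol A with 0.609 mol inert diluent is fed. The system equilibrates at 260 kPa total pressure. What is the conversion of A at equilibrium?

Basis: 1 mol A initially; let X = conversion of A. Extent ξ = 0.5X.
Species balance: n_A = 1 − X; n_B = 0.5X; n_I = 0.609 (inert).
n_T = Σnᵢ = 1.61 − 0.5X.
y_i = n_i/n_T, p_i = y_i·P. K_p = p_B / (p_A^2).
Setting this equal to 0.000513 kPa^-1 and taking the physical root (0 < X < 1) gives X = 0.131.

X = 0.131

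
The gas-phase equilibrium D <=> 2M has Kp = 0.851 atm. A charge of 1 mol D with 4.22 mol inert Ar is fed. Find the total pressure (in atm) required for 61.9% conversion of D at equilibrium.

Basis: 1 mol D initially; let X = conversion of D. Extent ξ = X.
At extent ξ: n_D = 1 − X; n_M = 2X; n_I = 4.22 (inert).
Summing: n_T = 5.22 + X.
Kp = p_M^2 / (p_D) with p_i = (n_i/n_T)·P.
At X = 0.619: the mole-fraction product g(X) = Π y_i^ν_i = 0.6889. Since Kp = g(X)·P^{1}, P = (Kp/g)^(1/1) = (0.851/0.6889)^(1/1) = 1.24 atm.

P = 1.24 atm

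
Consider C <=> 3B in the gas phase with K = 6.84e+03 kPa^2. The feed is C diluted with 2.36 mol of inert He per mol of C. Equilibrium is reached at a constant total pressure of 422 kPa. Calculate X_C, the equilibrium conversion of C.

Take 1 mol C as basis and let X be its fractional conversion, so ξ = X.
Species balance: n_C = 1 − X; n_B = 3X; n_I = 2.36 (inert).
n_T = Σnᵢ = 3.36 + 2X.
y_i = n_i/n_T, p_i = y_i·P. K = p_B^3 / (p_C).
Equating to 6.84e+03 kPa^2 and solving on 0 < X < 1: X = 0.251.

X = 0.251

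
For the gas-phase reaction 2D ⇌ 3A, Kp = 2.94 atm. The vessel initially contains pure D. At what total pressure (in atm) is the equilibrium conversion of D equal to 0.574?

Basis: 1 mol D initially; let X = conversion of D. Extent ξ = 0.5X.
Mole table: n_D = 1 − X; n_A = 1.5X.
Summing: n_T = 1 + 0.5X.
Kp = p_A^3 / (p_D^2) with p_i = (n_i/n_T)·P.
At X = 0.574: the mole-fraction product g(X) = Π y_i^ν_i = 2.733. Since Kp = g(X)·P^{1}, P = (Kp/g)^(1/1) = (2.94/2.733)^(1/1) = 1.08 atm.

P = 1.08 atm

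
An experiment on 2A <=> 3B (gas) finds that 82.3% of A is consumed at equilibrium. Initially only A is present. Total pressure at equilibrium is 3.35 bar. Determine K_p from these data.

K_p = 143 bar

Basis: 1 mol A initially; let X = conversion of A. Extent ξ = 0.5X.
Moles: n_A = 1 − X; n_B = 1.5X.
n_T = Σnᵢ = 1 + 0.5X.
At X = 0.823: n_A = 0.177, n_B = 1.23, n_T = 1.41.
p_i = (n_i/n_T)·P. K_p = p_B^3 / (p_A^2) = 143 bar.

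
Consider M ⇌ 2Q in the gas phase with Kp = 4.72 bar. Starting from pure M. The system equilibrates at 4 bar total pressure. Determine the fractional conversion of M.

X = 0.477

Basis: 1 mol M initially; let X = conversion of M. Extent ξ = X.
Moles: n_M = 1 − X; n_Q = 2X.
Total moles n_T = 1 + X.
With p_i = (n_i/n_T)P, Kp = p_Q^2 / (p_M).
Equating to 4.72 bar and solving on 0 < X < 1: X = 0.477.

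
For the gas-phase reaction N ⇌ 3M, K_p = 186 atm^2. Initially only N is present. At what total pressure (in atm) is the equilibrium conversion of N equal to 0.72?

P = 5.55 atm

Let X = conversion of N (basis 1 mol N); extent of reaction ξ = X.
Species balance: n_N = 1 − X; n_M = 3X.
Summing: n_T = 1 + 2X.
K_p = p_M^3 / (p_N) with p_i = (n_i/n_T)·P.
At X = 0.72: the mole-fraction product g(X) = Π y_i^ν_i = 6.045. Since K_p = g(X)·P^{2}, P = (K_p/g)^(1/2) = (186/6.045)^(1/2) = 5.55 atm.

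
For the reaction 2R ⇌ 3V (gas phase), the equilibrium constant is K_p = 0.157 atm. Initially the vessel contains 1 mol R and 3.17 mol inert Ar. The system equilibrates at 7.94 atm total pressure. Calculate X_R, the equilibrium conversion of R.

Basis: 1 mol R initially; let X = conversion of R. Extent ξ = 0.5X.
Moles: n_R = 1 − X; n_V = 1.5X; n_I = 3.17 (inert).
Total moles n_T = 4.17 + 0.5X.
With p_i = (n_i/n_T)P, K_p = p_V^3 / (p_R^2).
This yields a degree-3 equation in X; solving on (0,1), X = 0.243.

X = 0.243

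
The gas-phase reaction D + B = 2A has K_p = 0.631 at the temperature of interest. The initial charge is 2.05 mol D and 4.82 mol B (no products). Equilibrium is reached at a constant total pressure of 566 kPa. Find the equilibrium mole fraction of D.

Take 2.05 mol D as basis and let X be its fractional conversion, so ξ = 2.05X.
Species balance: n_D = 2.05 − 2.05X; n_B = 4.82 − 2.05X; n_A = 4.1X.
Since Δν = 0, n_T = 6.87 throughout.
Mole fractions y_i = n_i/n_T; K_p = p_A^2 / (p_D p_B) with p_i = y_i·P.
Substituting and setting equal to 0.631 gives a polynomial in X; the root in (0,1) is X = 0.420.
Then n_D = 1.19, n_T = 6.87, so y_D = 0.173.

y_D = 0.173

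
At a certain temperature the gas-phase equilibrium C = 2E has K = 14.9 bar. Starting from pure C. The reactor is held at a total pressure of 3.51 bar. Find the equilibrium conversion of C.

Take 1 mol C as basis and let X be its fractional conversion, so ξ = X.
Species balance: n_C = 1 − X; n_E = 2X.
Summing: n_T = 1 + X.
y_i = n_i/n_T, p_i = y_i·P. K = p_E^2 / (p_C).
This yields a degree-2 equation in X; solving on (0,1), X = 0.718.

X = 0.718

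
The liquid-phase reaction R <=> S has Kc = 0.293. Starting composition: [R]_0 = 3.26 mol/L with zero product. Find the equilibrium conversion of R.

X = 0.227

Let X = conversion of R; extent ξ = 3.26·X mol/L.
Concentrations: [R] = 3.26 − 3.26X; [S] = 3.26X.
Kc = [S] / ([R]).
Equating to 0.293: the physical root is X = 0.227.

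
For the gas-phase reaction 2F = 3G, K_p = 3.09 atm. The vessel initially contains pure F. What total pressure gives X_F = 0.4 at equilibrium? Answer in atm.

Take 1 mol F as basis and let X be its fractional conversion, so ξ = 0.5X.
At extent ξ: n_F = 1 − X; n_G = 1.5X.
Total moles n_T = 1 + 0.5X.
K_p = p_G^3 / (p_F^2) with p_i = (n_i/n_T)·P.
At X = 0.4: the mole-fraction product g(X) = Π y_i^ν_i = 0.5. Since K_p = g(X)·P^{1}, P = (K_p/g)^(1/1) = (3.09/0.5)^(1/1) = 6.18 atm.

P = 6.18 atm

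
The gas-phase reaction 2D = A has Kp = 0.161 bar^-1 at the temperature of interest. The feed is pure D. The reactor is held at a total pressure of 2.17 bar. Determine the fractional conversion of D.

Basis: 1 mol D initially; let X = conversion of D. Extent ξ = 0.5X.
At extent ξ: n_D = 1 − X; n_A = 0.5X.
n_T = Σnᵢ = 1 − 0.5X.
Mole fractions y_i = n_i/n_T; Kp = p_A / (p_D^2) with p_i = y_i·P.
Equating to 0.161 bar^-1 and solving on 0 < X < 1: X = 0.354.

X = 0.354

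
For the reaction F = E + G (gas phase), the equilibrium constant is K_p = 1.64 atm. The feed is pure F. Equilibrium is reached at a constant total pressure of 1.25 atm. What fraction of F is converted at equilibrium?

X = 0.753

Basis: 1 mol F initially; let X = conversion of F. Extent ξ = X.
At extent ξ: n_F = 1 − X; n_E = X; n_G = X.
Total moles n_T = 1 + X.
Mole fractions y_i = n_i/n_T; K_p = p_E p_G / (p_F) with p_i = y_i·P.
Equating to 1.64 atm and solving on 0 < X < 1: X = 0.753.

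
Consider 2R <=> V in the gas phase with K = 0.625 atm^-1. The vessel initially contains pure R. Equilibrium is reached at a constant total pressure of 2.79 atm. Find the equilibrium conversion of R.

Basis: 1 mol R initially; let X = conversion of R. Extent ξ = 0.5X.
Mole table: n_R = 1 − X; n_V = 0.5X.
Total moles n_T = 1 − 0.5X.
Mole fractions y_i = n_i/n_T; K = p_V / (p_R^2) with p_i = y_i·P.
This yields a degree-2 equation in X; solving on (0,1), X = 0.646.

X = 0.646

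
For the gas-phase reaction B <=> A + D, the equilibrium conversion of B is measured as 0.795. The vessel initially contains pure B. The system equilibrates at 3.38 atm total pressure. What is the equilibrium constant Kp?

Kp = 5.81 atm

Basis: 1 mol B initially; let X = conversion of B. Extent ξ = X.
At extent ξ: n_B = 1 − X; n_A = X; n_D = X.
n_T = Σnᵢ = 1 + X.
At X = 0.795: n_B = 0.205, n_A = 0.795, n_D = 0.795, n_T = 1.79.
p_i = (n_i/n_T)·P. Kp = p_A p_D / (p_B) = 5.81 atm.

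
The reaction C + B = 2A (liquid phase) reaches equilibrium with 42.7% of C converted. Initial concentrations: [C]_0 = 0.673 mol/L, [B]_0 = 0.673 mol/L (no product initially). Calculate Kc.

Kc = 2.22

Let X = conversion of C.
Concentrations: [C] = 0.673 − 0.673X; [B] = 0.673 − 0.673X; [A] = 1.35X.
At X = 0.427: [C] = 0.386, [B] = 0.386, [A] = 0.575.
Kc = [A]^2 / ([C] [B]) = 2.22.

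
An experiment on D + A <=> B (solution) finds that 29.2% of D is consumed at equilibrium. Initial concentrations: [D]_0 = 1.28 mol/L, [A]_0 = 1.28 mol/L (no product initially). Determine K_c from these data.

Let X = conversion of D.
Concentrations: [D] = 1.28 − 1.28X; [A] = 1.28 − 1.28X; [B] = 1.28X.
At X = 0.292: [D] = 0.906, [A] = 0.906, [B] = 0.374.
K_c = [B] / ([D] [A]) = 0.455 L/mol.

K_c = 0.455 L/mol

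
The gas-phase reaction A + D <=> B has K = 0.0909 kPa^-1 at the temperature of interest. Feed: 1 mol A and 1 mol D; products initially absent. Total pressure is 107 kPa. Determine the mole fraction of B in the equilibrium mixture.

y_B = 0.532

Basis: 1 mol A initially; let X = conversion of A. Extent ξ = X.
At extent ξ: n_A = 1 − X; n_D = 1 − X; n_B = X.
Summing: n_T = 2 − X.
Mole fractions y_i = n_i/n_T; K = p_B / (p_A p_D) with p_i = y_i·P.
Equating to 0.0909 kPa^-1 and solving on 0 < X < 1: X = 0.695.
Then n_B = 0.695, n_T = 1.31, so y_B = 0.532.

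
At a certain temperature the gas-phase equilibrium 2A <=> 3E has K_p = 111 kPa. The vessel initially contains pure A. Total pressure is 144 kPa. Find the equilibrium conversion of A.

Basis: 1 mol A initially; let X = conversion of A. Extent ξ = 0.5X.
Mole table: n_A = 1 − X; n_E = 1.5X.
n_T = Σnᵢ = 1 + 0.5X.
y_i = n_i/n_T, p_i = y_i·P. K_p = p_E^3 / (p_A^2).
Substituting and setting equal to 111 kPa gives a polynomial in X; the root in (0,1) is X = 0.443.

X = 0.443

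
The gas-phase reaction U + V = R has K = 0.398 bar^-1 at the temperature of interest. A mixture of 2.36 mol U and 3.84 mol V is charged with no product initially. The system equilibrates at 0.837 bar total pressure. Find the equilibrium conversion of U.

Basis: 2.36 mol U initially; let X = conversion of U. Extent ξ = 2.36X.
Species balance: n_U = 2.36 − 2.36X; n_V = 3.84 − 2.36X; n_R = 2.36X.
n_T = Σnᵢ = 6.2 − 2.36X.
Mole fractions y_i = n_i/n_T; K = p_R / (p_U p_V) with p_i = y_i·P.
Equating to 0.398 bar^-1 and solving on 0 < X < 1: X = 0.165.

X = 0.165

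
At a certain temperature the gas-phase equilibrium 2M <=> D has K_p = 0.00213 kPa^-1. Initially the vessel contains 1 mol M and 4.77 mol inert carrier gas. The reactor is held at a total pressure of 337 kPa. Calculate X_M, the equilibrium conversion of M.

Let X = conversion of M (basis 1 mol M); extent of reaction ξ = 0.5X.
Mole table: n_M = 1 − X; n_D = 0.5X; n_I = 4.77 (inert).
Summing: n_T = 5.77 − 0.5X.
Mole fractions y_i = n_i/n_T; K_p = p_D / (p_M^2) with p_i = y_i·P.
Setting this equal to 0.00213 kPa^-1 and taking the physical root (0 < X < 1) gives X = 0.173.

X = 0.173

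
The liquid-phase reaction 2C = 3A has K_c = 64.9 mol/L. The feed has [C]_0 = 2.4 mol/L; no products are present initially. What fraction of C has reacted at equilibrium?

Let X = conversion of C; extent ξ = 2.4X/2 mol/L.
Concentrations: [C] = 2.4 − 2.4X; [A] = 3.6X.
K_c = [A]^3 / ([C]^2).
Equating to 64.9 mol/L: the physical root is X = 0.764.

X = 0.764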